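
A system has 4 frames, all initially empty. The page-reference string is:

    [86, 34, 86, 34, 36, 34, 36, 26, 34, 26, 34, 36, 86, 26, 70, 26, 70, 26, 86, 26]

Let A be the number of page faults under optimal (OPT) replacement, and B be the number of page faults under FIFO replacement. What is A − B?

Under OPT: F F . . F . . F . . . . . . F . . . . . → 5 faults.
Under FIFO: F F . . F . . F . . . . . . F . . . F . → 6 faults.
A − B = 5 − 6 = -1.

-1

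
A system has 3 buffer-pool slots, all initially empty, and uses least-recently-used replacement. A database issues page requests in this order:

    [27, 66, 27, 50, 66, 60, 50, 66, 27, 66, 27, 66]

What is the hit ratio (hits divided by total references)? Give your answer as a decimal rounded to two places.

27 → miss, frames (27)
66 → miss, frames (27 66)
27 → hit
50 → miss, frames (66 27 50)
66 → hit
60 → miss, evict 27, frames (50 66 60)
50 → hit
66 → hit
27 → miss, evict 60, frames (50 66 27)
66 → hit
27 → hit
66 → hit
Hits: 7 of 12 references → 7/12 = 0.5833.

0.58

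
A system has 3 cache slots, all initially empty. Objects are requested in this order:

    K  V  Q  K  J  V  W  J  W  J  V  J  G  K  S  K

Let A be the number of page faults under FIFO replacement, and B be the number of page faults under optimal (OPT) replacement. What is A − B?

1

Under FIFO: F F F . F . F . . . F . F F F . → 9 faults.
Under OPT: F F F . F . F . . . . . F F F . → 8 faults.
A − B = 9 − 8 = 1.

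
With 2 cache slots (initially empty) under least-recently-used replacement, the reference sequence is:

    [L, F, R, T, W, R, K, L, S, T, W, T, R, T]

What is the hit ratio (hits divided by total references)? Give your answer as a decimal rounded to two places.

0.14

L → miss, frames {L}
F → miss, frames {L,F}
R → miss, evict L, frames {F,R}
T → miss, evict F, frames {R,T}
W → miss, evict R, frames {T,W}
R → miss, evict T, frames {W,R}
K → miss, evict W, frames {R,K}
L → miss, evict R, frames {K,L}
S → miss, evict K, frames {L,S}
T → miss, evict L, frames {S,T}
W → miss, evict S, frames {T,W}
T → hit
R → miss, evict W, frames {T,R}
T → hit
Hits: 2 of 14 references → 2/14 = 0.1429.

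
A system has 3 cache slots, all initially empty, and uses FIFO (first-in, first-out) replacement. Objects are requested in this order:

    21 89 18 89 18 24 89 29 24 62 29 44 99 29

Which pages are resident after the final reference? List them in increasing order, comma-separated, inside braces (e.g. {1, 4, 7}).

{29, 44, 99}

21 -> miss, frames {21}
89 -> miss, frames {21,89}
18 -> miss, frames {21,89,18}
89 -> hit
18 -> hit
24 -> miss, evict 21, frames {89,18,24}
89 -> hit
29 -> miss, evict 89, frames {18,24,29}
24 -> hit
62 -> miss, evict 18, frames {24,29,62}
29 -> hit
44 -> miss, evict 24, frames {29,62,44}
99 -> miss, evict 29, frames {62,44,99}
29 -> miss, evict 62, frames {44,99,29}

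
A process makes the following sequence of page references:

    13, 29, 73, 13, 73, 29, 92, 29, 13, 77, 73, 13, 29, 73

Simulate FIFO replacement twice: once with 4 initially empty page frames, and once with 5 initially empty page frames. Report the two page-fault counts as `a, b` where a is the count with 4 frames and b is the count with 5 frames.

4 frames: F F F . . . F . . F . F F F → 8 faults.
5 frames: F F F . . . F . . F . . . . → 5 faults.
5 < 8: adding a frame reduced faults, as is typical.

8, 5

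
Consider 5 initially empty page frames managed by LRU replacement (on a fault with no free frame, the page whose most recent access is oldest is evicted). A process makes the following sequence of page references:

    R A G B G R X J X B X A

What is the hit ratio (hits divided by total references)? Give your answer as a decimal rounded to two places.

R → miss, frames (R)
A → miss, frames (R A)
G → miss, frames (R A G)
B → miss, frames (R A G B)
G → hit
R → hit
X → miss, frames (A B G R X)
J → miss, evict A, frames (B G R X J)
X → hit
B → hit
X → hit
A → miss, evict G, frames (R J B X A)
Hits: 5 of 12 references → 5/12 = 0.4167.

0.42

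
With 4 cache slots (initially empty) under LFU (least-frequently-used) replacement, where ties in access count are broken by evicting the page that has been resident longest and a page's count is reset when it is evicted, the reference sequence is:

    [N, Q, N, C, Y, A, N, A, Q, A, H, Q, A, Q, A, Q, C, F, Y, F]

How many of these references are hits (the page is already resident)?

N -> miss, frames (N)
Q -> miss, frames (N Q)
N -> hit
C -> miss, frames (N Q C)
Y -> miss, frames (N Q C Y)
A -> miss, evict Q, frames (N C Y A)
N -> hit
A -> hit
Q -> miss, evict C, frames (N Y A Q)
A -> hit
H -> miss, evict Y, frames (N A Q H)
Q -> hit
A -> hit
Q -> hit
A -> hit
Q -> hit
C -> miss, evict H, frames (N A Q C)
F -> miss, evict C, frames (N A Q F)
Y -> miss, evict F, frames (N A Q Y)
F -> miss, evict Y, frames (N A Q F)
Hits: 9.

9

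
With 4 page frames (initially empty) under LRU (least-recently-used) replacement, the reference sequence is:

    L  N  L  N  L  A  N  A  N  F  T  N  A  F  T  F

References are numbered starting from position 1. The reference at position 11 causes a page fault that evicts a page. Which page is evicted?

pos 1: L -> fault, frames [L]
pos 2: N -> fault, frames [L, N]
pos 3: L -> hit
pos 4: N -> hit
pos 5: L -> hit
pos 6: A -> fault, frames [N, L, A]
pos 7: N -> hit
pos 8: A -> hit
pos 9: N -> hit
pos 10: F -> fault, frames [L, A, N, F]
pos 11: T -> fault, evict L, frames [A, N, F, T]
At position 11, page L is evicted.

L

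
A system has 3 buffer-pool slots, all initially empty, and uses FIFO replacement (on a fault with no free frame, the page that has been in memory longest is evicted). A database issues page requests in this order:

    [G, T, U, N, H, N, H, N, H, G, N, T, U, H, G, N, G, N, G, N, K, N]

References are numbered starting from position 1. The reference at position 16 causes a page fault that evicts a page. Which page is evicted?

pos 1: G -> fault, frames (G)
pos 2: T -> fault, frames (G T)
pos 3: U -> fault, frames (G T U)
pos 4: N -> fault, evict G, frames (T U N)
pos 5: H -> fault, evict T, frames (U N H)
pos 6: N -> hit
pos 7: H -> hit
pos 8: N -> hit
pos 9: H -> hit
pos 10: G -> fault, evict U, frames (N H G)
pos 11: N -> hit
pos 12: T -> fault, evict N, frames (H G T)
pos 13: U -> fault, evict H, frames (G T U)
pos 14: H -> fault, evict G, frames (T U H)
pos 15: G -> fault, evict T, frames (U H G)
pos 16: N -> fault, evict U, frames (H G N)
At position 16, page U is evicted.

U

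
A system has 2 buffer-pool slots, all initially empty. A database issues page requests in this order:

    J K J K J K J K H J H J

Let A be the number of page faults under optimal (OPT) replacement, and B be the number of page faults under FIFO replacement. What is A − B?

Under OPT: F F . . . . . . F . . . → 3 faults.
Under FIFO: F F . . . . . . F F . . → 4 faults.
A − B = 3 − 4 = -1.

-1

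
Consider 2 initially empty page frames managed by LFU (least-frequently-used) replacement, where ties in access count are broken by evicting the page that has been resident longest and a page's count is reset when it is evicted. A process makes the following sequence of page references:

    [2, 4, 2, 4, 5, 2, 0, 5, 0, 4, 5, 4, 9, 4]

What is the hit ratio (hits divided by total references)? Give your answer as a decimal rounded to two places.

2 → miss, frames [2]
4 → miss, frames [2, 4]
2 → hit
4 → hit
5 → miss, evict 2, frames [4, 5]
2 → miss, evict 5, frames [4, 2]
0 → miss, evict 2, frames [4, 0]
5 → miss, evict 0, frames [4, 5]
0 → miss, evict 5, frames [4, 0]
4 → hit
5 → miss, evict 0, frames [4, 5]
4 → hit
9 → miss, evict 5, frames [4, 9]
4 → hit
Hits: 5 of 14 references → 5/14 = 0.3571.

0.36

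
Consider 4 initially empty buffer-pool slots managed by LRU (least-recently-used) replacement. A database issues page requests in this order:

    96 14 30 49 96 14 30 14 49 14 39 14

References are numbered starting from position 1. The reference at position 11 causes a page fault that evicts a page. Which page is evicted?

96

pos 1: 96: miss, frames {96}
pos 2: 14: miss, frames {96,14}
pos 3: 30: miss, frames {96,14,30}
pos 4: 49: miss, frames {96,14,30,49}
pos 5: 96: hit
pos 6: 14: hit
pos 7: 30: hit
pos 8: 14: hit
pos 9: 49: hit
pos 10: 14: hit
pos 11: 39: miss, evict 96, frames {30,49,14,39}
At position 11, page 96 is evicted.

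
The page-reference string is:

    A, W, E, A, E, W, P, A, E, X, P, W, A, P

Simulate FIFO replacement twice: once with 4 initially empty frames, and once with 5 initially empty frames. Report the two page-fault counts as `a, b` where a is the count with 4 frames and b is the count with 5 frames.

4 frames: F F F . . . F . . F . . F . → 6 faults.
5 frames: F F F . . . F . . F . . . . → 5 faults.
5 < 6: adding a frame reduced faults, as is typical.

6, 5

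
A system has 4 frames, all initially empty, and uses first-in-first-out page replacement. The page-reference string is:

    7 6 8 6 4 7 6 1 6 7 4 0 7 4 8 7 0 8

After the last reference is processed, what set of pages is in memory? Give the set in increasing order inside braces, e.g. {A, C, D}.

7 -> miss, frames [7]
6 -> miss, frames [7, 6]
8 -> miss, frames [7, 6, 8]
6 -> hit
4 -> miss, frames [7, 6, 8, 4]
7 -> hit
6 -> hit
1 -> miss, evict 7, frames [6, 8, 4, 1]
6 -> hit
7 -> miss, evict 6, frames [8, 4, 1, 7]
4 -> hit
0 -> miss, evict 8, frames [4, 1, 7, 0]
7 -> hit
4 -> hit
8 -> miss, evict 4, frames [1, 7, 0, 8]
7 -> hit
0 -> hit
8 -> hit

{0, 1, 7, 8}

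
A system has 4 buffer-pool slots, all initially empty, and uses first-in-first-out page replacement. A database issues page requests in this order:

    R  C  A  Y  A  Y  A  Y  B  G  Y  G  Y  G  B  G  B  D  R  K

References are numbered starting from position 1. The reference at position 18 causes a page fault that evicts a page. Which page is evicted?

pos 1: R: fault, frames [R]
pos 2: C: fault, frames [R, C]
pos 3: A: fault, frames [R, C, A]
pos 4: Y: fault, frames [R, C, A, Y]
pos 5: A: hit
pos 6: Y: hit
pos 7: A: hit
pos 8: Y: hit
pos 9: B: fault, evict R, frames [C, A, Y, B]
pos 10: G: fault, evict C, frames [A, Y, B, G]
pos 11: Y: hit
pos 12: G: hit
pos 13: Y: hit
pos 14: G: hit
pos 15: B: hit
pos 16: G: hit
pos 17: B: hit
pos 18: D: fault, evict A, frames [Y, B, G, D]
At position 18, page A is evicted.

A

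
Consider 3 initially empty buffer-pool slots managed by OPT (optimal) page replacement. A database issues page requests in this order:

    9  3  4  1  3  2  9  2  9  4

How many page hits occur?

9 → miss, frames [9]
3 → miss, frames [9, 3]
4 → miss, frames [9, 3, 4]
1 → miss, evict 4, frames [9, 3, 1]
3 → hit
2 → miss, evict 1, frames [9, 3, 2]
9 → hit
2 → hit
9 → hit
4 → miss, evict 2, frames [9, 3, 4]
Hits: 4.

4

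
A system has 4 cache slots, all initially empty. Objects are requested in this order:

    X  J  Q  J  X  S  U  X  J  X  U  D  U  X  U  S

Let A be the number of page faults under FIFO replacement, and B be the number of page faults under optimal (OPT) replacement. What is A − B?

3

Under FIFO: F F F . . F F F F . . F . . . F → 9 faults.
Under OPT: F F F . . F F . . . . F . . . . → 6 faults.
A − B = 9 − 6 = 3.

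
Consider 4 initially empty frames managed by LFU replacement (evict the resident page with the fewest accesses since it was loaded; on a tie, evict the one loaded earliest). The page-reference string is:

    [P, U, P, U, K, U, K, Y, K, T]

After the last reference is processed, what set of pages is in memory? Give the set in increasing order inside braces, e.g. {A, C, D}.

{K, P, T, U}

P → fault, frames (P)
U → fault, frames (P U)
P → hit
U → hit
K → fault, frames (P U K)
U → hit
K → hit
Y → fault, frames (P U K Y)
K → hit
T → fault, evict Y, frames (P U K T)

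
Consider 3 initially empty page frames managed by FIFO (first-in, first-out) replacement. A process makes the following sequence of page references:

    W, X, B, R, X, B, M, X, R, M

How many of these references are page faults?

W: fault, frames {W}
X: fault, frames {W,X}
B: fault, frames {W,X,B}
R: fault, evict W, frames {X,B,R}
X: hit
B: hit
M: fault, evict X, frames {B,R,M}
X: fault, evict B, frames {R,M,X}
R: hit
M: hit
Page faults: 6.

6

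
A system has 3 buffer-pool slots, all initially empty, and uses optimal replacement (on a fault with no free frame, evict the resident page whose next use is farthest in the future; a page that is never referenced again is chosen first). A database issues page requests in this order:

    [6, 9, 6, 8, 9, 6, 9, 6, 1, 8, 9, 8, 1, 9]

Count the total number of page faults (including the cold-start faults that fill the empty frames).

4

6 -> fault, frames (6)
9 -> fault, frames (6 9)
6 -> hit
8 -> fault, frames (6 9 8)
9 -> hit
6 -> hit
9 -> hit
6 -> hit
1 -> fault, evict 6, frames (9 8 1)
8 -> hit
9 -> hit
8 -> hit
1 -> hit
9 -> hit
Page faults: 4.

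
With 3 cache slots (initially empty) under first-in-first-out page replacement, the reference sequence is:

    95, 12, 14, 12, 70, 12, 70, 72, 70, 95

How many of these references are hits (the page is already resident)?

4

95 → miss, frames [95]
12 → miss, frames [95, 12]
14 → miss, frames [95, 12, 14]
12 → hit
70 → miss, evict 95, frames [12, 14, 70]
12 → hit
70 → hit
72 → miss, evict 12, frames [14, 70, 72]
70 → hit
95 → miss, evict 14, frames [70, 72, 95]
Hits: 4.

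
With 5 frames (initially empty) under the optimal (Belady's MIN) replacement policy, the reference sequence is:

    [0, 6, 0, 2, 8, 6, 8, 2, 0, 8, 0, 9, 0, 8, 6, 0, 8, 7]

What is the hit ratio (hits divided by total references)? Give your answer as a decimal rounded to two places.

0 → miss, frames [0]
6 → miss, frames [0, 6]
0 → hit
2 → miss, frames [0, 6, 2]
8 → miss, frames [0, 6, 2, 8]
6 → hit
8 → hit
2 → hit
0 → hit
8 → hit
0 → hit
9 → miss, frames [0, 6, 2, 8, 9]
0 → hit
8 → hit
6 → hit
0 → hit
8 → hit
7 → miss, evict 9, frames [0, 6, 2, 8, 7]
Hits: 12 of 18 references → 12/18 = 0.6667.

0.67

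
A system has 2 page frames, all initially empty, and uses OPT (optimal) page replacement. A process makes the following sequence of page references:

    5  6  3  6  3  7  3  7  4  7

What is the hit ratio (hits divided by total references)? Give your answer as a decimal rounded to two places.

0.50

5: fault, frames {5}
6: fault, frames {5,6}
3: fault, evict 5, frames {6,3}
6: hit
3: hit
7: fault, evict 6, frames {3,7}
3: hit
7: hit
4: fault, evict 3, frames {7,4}
7: hit
Hits: 5 of 10 references → 5/10 = 0.5000.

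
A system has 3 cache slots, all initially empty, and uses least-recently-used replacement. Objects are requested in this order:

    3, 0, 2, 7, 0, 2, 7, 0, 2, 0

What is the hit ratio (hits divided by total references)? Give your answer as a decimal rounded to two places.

0.60

3: fault, frames {3}
0: fault, frames {3,0}
2: fault, frames {3,0,2}
7: fault, evict 3, frames {0,2,7}
0: hit
2: hit
7: hit
0: hit
2: hit
0: hit
Hits: 6 of 10 references → 6/10 = 0.6000.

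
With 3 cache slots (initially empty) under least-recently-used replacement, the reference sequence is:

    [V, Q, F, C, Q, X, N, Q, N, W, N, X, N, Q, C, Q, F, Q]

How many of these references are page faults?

V -> fault, frames {V}
Q -> fault, frames {V,Q}
F -> fault, frames {V,Q,F}
C -> fault, evict V, frames {Q,F,C}
Q -> hit
X -> fault, evict F, frames {C,Q,X}
N -> fault, evict C, frames {Q,X,N}
Q -> hit
N -> hit
W -> fault, evict X, frames {Q,N,W}
N -> hit
X -> fault, evict Q, frames {W,N,X}
N -> hit
Q -> fault, evict W, frames {X,N,Q}
C -> fault, evict X, frames {N,Q,C}
Q -> hit
F -> fault, evict N, frames {C,Q,F}
Q -> hit
Page faults: 11.

11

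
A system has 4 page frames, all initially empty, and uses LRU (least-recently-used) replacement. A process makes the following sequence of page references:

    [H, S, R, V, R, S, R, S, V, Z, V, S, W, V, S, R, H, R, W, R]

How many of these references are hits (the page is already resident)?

11

H: miss, frames {H}
S: miss, frames {H,S}
R: miss, frames {H,S,R}
V: miss, frames {H,S,R,V}
R: hit
S: hit
R: hit
S: hit
V: hit
Z: miss, evict H, frames {R,S,V,Z}
V: hit
S: hit
W: miss, evict R, frames {Z,V,S,W}
V: hit
S: hit
R: miss, evict Z, frames {W,V,S,R}
H: miss, evict W, frames {V,S,R,H}
R: hit
W: miss, evict V, frames {S,H,R,W}
R: hit
Hits: 11.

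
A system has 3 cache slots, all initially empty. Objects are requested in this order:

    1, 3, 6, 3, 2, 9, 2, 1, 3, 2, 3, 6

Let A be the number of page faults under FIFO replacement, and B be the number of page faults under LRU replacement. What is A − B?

1

Under FIFO: F F F . F F . F F F . F → 9 faults.
Under LRU: F F F . F F . F F . . F → 8 faults.
A − B = 9 − 8 = 1.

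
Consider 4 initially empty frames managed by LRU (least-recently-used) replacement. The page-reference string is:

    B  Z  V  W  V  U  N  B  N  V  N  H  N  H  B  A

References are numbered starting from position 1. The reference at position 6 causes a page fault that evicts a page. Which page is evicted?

B

pos 1: B -> miss, frames [B]
pos 2: Z -> miss, frames [B, Z]
pos 3: V -> miss, frames [B, Z, V]
pos 4: W -> miss, frames [B, Z, V, W]
pos 5: V -> hit
pos 6: U -> miss, evict B, frames [Z, W, V, U]
At position 6, page B is evicted.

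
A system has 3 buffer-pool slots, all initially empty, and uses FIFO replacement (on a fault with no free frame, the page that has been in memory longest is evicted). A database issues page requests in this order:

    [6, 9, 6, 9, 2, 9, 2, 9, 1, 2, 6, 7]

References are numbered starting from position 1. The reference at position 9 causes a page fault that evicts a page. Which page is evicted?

pos 1: 6 -> miss, frames (6)
pos 2: 9 -> miss, frames (6 9)
pos 3: 6 -> hit
pos 4: 9 -> hit
pos 5: 2 -> miss, frames (6 9 2)
pos 6: 9 -> hit
pos 7: 2 -> hit
pos 8: 9 -> hit
pos 9: 1 -> miss, evict 6, frames (9 2 1)
At position 9, page 6 is evicted.

6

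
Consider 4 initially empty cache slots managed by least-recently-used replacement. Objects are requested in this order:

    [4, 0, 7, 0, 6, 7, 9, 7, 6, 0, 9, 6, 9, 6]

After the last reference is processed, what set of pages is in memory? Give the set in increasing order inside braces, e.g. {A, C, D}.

{0, 6, 7, 9}

4 -> miss, frames [4]
0 -> miss, frames [4, 0]
7 -> miss, frames [4, 0, 7]
0 -> hit
6 -> miss, frames [4, 7, 0, 6]
7 -> hit
9 -> miss, evict 4, frames [0, 6, 7, 9]
7 -> hit
6 -> hit
0 -> hit
9 -> hit
6 -> hit
9 -> hit
6 -> hit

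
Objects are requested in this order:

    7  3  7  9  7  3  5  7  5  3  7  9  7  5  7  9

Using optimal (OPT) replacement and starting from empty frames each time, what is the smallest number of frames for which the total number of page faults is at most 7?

f=1: 16 faults
f=2: 9 faults
f=3: 5 faults
f=4: 4 faults
Smallest f with faults ≤ 7 is 3.

3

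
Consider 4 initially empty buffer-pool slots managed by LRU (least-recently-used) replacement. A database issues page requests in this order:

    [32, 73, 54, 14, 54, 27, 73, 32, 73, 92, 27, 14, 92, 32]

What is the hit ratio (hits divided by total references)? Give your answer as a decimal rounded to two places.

32: miss, frames {32}
73: miss, frames {32,73}
54: miss, frames {32,73,54}
14: miss, frames {32,73,54,14}
54: hit
27: miss, evict 32, frames {73,14,54,27}
73: hit
32: miss, evict 14, frames {54,27,73,32}
73: hit
92: miss, evict 54, frames {27,32,73,92}
27: hit
14: miss, evict 32, frames {73,92,27,14}
92: hit
32: miss, evict 73, frames {27,14,92,32}
Hits: 5 of 14 references → 5/14 = 0.3571.

0.36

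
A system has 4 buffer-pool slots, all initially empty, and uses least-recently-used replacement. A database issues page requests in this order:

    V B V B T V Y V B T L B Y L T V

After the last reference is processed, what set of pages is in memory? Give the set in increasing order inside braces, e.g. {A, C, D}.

V → fault, frames {V}
B → fault, frames {V,B}
V → hit
B → hit
T → fault, frames {V,B,T}
V → hit
Y → fault, frames {B,T,V,Y}
V → hit
B → hit
T → hit
L → fault, evict Y, frames {V,B,T,L}
B → hit
Y → fault, evict V, frames {T,L,B,Y}
L → hit
T → hit
V → fault, evict B, frames {Y,L,T,V}

{L, T, V, Y}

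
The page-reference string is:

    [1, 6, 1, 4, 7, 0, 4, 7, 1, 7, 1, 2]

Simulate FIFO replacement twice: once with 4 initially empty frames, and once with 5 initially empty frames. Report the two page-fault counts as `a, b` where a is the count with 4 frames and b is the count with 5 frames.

4 frames: F F . F F F . . F . . F → 7 faults.
5 frames: F F . F F F . . . . . F → 6 faults.
6 < 7: adding a frame reduced faults, as is typical.

7, 6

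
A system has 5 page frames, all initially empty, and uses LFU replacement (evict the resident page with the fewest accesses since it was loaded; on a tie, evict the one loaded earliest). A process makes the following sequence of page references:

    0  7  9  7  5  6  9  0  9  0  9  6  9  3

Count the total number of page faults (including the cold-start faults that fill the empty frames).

6

0 → fault, frames {0}
7 → fault, frames {0,7}
9 → fault, frames {0,7,9}
7 → hit
5 → fault, frames {0,7,9,5}
6 → fault, frames {0,7,9,5,6}
9 → hit
0 → hit
9 → hit
0 → hit
9 → hit
6 → hit
9 → hit
3 → fault, evict 5, frames {0,7,9,6,3}
Page faults: 6.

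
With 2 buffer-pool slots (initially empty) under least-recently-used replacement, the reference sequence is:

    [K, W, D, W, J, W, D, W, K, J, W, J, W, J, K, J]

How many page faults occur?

9

K → fault, frames (K)
W → fault, frames (K W)
D → fault, evict K, frames (W D)
W → hit
J → fault, evict D, frames (W J)
W → hit
D → fault, evict J, frames (W D)
W → hit
K → fault, evict D, frames (W K)
J → fault, evict W, frames (K J)
W → fault, evict K, frames (J W)
J → hit
W → hit
J → hit
K → fault, evict W, frames (J K)
J → hit
Page faults: 9.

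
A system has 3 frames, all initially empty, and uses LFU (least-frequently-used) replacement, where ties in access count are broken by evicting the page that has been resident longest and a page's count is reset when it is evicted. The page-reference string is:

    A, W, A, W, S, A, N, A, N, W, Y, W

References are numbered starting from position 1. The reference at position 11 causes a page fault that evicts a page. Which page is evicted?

pos 1: A: fault, frames {A}
pos 2: W: fault, frames {A,W}
pos 3: A: hit
pos 4: W: hit
pos 5: S: fault, frames {A,W,S}
pos 6: A: hit
pos 7: N: fault, evict S, frames {A,W,N}
pos 8: A: hit
pos 9: N: hit
pos 10: W: hit
pos 11: Y: fault, evict N, frames {A,W,Y}
At position 11, page N is evicted.

N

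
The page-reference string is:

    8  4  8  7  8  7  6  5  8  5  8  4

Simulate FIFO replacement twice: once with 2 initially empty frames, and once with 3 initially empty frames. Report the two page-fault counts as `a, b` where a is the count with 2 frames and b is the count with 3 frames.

8, 7

2 frames: F F . F F . F F F . . F → 8 faults.
3 frames: F F . F . . F F F . . F → 7 faults.
7 < 8: adding a frame reduced faults, as is typical.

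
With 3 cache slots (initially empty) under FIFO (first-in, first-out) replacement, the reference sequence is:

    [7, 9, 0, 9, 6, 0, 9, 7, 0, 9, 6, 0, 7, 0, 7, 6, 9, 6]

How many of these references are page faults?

8

7 -> fault, frames {7}
9 -> fault, frames {7,9}
0 -> fault, frames {7,9,0}
9 -> hit
6 -> fault, evict 7, frames {9,0,6}
0 -> hit
9 -> hit
7 -> fault, evict 9, frames {0,6,7}
0 -> hit
9 -> fault, evict 0, frames {6,7,9}
6 -> hit
0 -> fault, evict 6, frames {7,9,0}
7 -> hit
0 -> hit
7 -> hit
6 -> fault, evict 7, frames {9,0,6}
9 -> hit
6 -> hit
Page faults: 8.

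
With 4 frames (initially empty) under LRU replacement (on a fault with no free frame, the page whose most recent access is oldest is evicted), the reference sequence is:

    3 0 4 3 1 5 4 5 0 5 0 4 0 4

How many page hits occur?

3 -> miss, frames (3)
0 -> miss, frames (3 0)
4 -> miss, frames (3 0 4)
3 -> hit
1 -> miss, frames (0 4 3 1)
5 -> miss, evict 0, frames (4 3 1 5)
4 -> hit
5 -> hit
0 -> miss, evict 3, frames (1 4 5 0)
5 -> hit
0 -> hit
4 -> hit
0 -> hit
4 -> hit
Hits: 8.

8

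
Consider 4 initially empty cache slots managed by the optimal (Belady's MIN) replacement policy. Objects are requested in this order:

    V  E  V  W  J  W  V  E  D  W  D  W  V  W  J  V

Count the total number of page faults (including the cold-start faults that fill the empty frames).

V → miss, frames {V}
E → miss, frames {V,E}
V → hit
W → miss, frames {V,E,W}
J → miss, frames {V,E,W,J}
W → hit
V → hit
E → hit
D → miss, evict E, frames {V,W,J,D}
W → hit
D → hit
W → hit
V → hit
W → hit
J → hit
V → hit
Page faults: 5.

5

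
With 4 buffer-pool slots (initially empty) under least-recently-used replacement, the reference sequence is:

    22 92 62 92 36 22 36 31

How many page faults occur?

5

22: fault, frames {22}
92: fault, frames {22,92}
62: fault, frames {22,92,62}
92: hit
36: fault, frames {22,62,92,36}
22: hit
36: hit
31: fault, evict 62, frames {92,22,36,31}
Page faults: 5.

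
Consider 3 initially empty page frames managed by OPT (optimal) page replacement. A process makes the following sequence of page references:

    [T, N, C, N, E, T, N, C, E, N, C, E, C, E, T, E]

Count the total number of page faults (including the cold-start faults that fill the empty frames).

6

T → fault, frames (T)
N → fault, frames (T N)
C → fault, frames (T N C)
N → hit
E → fault, evict C, frames (T N E)
T → hit
N → hit
C → fault, evict T, frames (N E C)
E → hit
N → hit
C → hit
E → hit
C → hit
E → hit
T → fault, evict C, frames (N E T)
E → hit
Page faults: 6.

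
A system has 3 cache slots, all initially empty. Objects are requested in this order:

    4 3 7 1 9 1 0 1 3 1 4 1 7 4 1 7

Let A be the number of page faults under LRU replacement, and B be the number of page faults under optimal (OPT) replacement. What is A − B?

1

Under LRU: F F F F F . F . F . F . F . . . → 9 faults.
Under OPT: F F F F F . F . . . F . F . . . → 8 faults.
A − B = 9 − 8 = 1.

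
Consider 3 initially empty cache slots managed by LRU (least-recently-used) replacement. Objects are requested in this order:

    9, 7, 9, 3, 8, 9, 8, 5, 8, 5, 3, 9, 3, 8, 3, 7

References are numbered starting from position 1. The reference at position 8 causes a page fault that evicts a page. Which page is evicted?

pos 1: 9 -> fault, frames {9}
pos 2: 7 -> fault, frames {9,7}
pos 3: 9 -> hit
pos 4: 3 -> fault, frames {7,9,3}
pos 5: 8 -> fault, evict 7, frames {9,3,8}
pos 6: 9 -> hit
pos 7: 8 -> hit
pos 8: 5 -> fault, evict 3, frames {9,8,5}
At position 8, page 3 is evicted.

3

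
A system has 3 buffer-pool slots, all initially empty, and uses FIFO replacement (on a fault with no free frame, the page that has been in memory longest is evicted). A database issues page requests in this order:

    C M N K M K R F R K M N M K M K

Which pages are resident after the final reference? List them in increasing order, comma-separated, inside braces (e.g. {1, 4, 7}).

{K, M, N}

C: miss, frames [C]
M: miss, frames [C, M]
N: miss, frames [C, M, N]
K: miss, evict C, frames [M, N, K]
M: hit
K: hit
R: miss, evict M, frames [N, K, R]
F: miss, evict N, frames [K, R, F]
R: hit
K: hit
M: miss, evict K, frames [R, F, M]
N: miss, evict R, frames [F, M, N]
M: hit
K: miss, evict F, frames [M, N, K]
M: hit
K: hit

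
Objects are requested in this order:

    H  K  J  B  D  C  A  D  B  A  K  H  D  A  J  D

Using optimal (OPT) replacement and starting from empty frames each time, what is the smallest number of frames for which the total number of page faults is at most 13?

f=1: 16 faults
f=2: 12 faults
f=3: 10 faults
f=4: 9 faults
f=5: 8 faults
f=6: 7 faults
f=7: 7 faults
Smallest f with faults ≤ 13 is 2.

2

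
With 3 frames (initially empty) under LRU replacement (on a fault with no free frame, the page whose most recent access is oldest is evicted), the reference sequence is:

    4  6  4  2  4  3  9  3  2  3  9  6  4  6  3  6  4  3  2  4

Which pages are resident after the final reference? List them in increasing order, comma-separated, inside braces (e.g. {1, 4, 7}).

4 → miss, frames [4]
6 → miss, frames [4, 6]
4 → hit
2 → miss, frames [6, 4, 2]
4 → hit
3 → miss, evict 6, frames [2, 4, 3]
9 → miss, evict 2, frames [4, 3, 9]
3 → hit
2 → miss, evict 4, frames [9, 3, 2]
3 → hit
9 → hit
6 → miss, evict 2, frames [3, 9, 6]
4 → miss, evict 3, frames [9, 6, 4]
6 → hit
3 → miss, evict 9, frames [4, 6, 3]
6 → hit
4 → hit
3 → hit
2 → miss, evict 6, frames [4, 3, 2]
4 → hit

{2, 3, 4}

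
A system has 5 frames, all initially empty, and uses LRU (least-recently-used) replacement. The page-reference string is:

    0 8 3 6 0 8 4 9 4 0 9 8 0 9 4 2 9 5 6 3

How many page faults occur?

0 → miss, frames (0)
8 → miss, frames (0 8)
3 → miss, frames (0 8 3)
6 → miss, frames (0 8 3 6)
0 → hit
8 → hit
4 → miss, frames (3 6 0 8 4)
9 → miss, evict 3, frames (6 0 8 4 9)
4 → hit
0 → hit
9 → hit
8 → hit
0 → hit
9 → hit
4 → hit
2 → miss, evict 6, frames (8 0 9 4 2)
9 → hit
5 → miss, evict 8, frames (0 4 2 9 5)
6 → miss, evict 0, frames (4 2 9 5 6)
3 → miss, evict 4, frames (2 9 5 6 3)
Page faults: 10.

10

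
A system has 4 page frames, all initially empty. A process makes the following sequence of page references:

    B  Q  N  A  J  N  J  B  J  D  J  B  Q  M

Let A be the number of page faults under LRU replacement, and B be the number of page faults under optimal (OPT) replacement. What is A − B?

2

Under LRU: F F F F F . . F . F . . F F → 9 faults.
Under OPT: F F F F F . . . . F . . . F → 7 faults.
A − B = 9 − 7 = 2.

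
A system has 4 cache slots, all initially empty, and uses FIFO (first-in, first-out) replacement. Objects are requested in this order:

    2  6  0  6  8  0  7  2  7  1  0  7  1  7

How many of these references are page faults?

2 -> fault, frames {2}
6 -> fault, frames {2,6}
0 -> fault, frames {2,6,0}
6 -> hit
8 -> fault, frames {2,6,0,8}
0 -> hit
7 -> fault, evict 2, frames {6,0,8,7}
2 -> fault, evict 6, frames {0,8,7,2}
7 -> hit
1 -> fault, evict 0, frames {8,7,2,1}
0 -> fault, evict 8, frames {7,2,1,0}
7 -> hit
1 -> hit
7 -> hit
Page faults: 8.

8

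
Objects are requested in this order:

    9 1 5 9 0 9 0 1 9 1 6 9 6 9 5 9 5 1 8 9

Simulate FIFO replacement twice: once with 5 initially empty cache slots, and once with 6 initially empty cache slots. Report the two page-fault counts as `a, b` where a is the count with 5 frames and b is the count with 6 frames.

5 frames: F F F . F . . . . . F . . . . . . . F F → 7 faults.
6 frames: F F F . F . . . . . F . . . . . . . F . → 6 faults.
6 < 7: adding a frame reduced faults, as is typical.

7, 6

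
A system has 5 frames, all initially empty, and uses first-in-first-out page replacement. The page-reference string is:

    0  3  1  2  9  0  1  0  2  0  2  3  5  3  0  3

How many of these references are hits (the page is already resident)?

0: miss, frames [0]
3: miss, frames [0, 3]
1: miss, frames [0, 3, 1]
2: miss, frames [0, 3, 1, 2]
9: miss, frames [0, 3, 1, 2, 9]
0: hit
1: hit
0: hit
2: hit
0: hit
2: hit
3: hit
5: miss, evict 0, frames [3, 1, 2, 9, 5]
3: hit
0: miss, evict 3, frames [1, 2, 9, 5, 0]
3: miss, evict 1, frames [2, 9, 5, 0, 3]
Hits: 8.

8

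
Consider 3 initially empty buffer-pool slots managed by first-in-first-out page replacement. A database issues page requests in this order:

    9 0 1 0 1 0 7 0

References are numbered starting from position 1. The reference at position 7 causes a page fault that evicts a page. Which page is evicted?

pos 1: 9 → fault, frames (9)
pos 2: 0 → fault, frames (9 0)
pos 3: 1 → fault, frames (9 0 1)
pos 4: 0 → hit
pos 5: 1 → hit
pos 6: 0 → hit
pos 7: 7 → fault, evict 9, frames (0 1 7)
At position 7, page 9 is evicted.

9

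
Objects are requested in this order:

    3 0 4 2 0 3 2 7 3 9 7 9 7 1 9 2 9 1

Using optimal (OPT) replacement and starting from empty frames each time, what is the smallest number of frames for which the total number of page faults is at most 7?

3

f=1: 18 faults
f=2: 10 faults
f=3: 7 faults
f=4: 7 faults
f=5: 7 faults
f=6: 7 faults
f=7: 7 faults
Smallest f with faults ≤ 7 is 3.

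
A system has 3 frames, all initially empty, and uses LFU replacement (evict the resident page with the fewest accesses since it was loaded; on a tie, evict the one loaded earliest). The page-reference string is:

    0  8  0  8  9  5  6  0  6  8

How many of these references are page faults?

5

0 → fault, frames (0)
8 → fault, frames (0 8)
0 → hit
8 → hit
9 → fault, frames (0 8 9)
5 → fault, evict 9, frames (0 8 5)
6 → fault, evict 5, frames (0 8 6)
0 → hit
6 → hit
8 → hit
Page faults: 5.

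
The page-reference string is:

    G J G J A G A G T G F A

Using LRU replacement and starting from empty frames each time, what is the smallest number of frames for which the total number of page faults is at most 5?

4

f=1: 12 faults
f=2: 7 faults
f=3: 6 faults
f=4: 5 faults
f=5: 5 faults
Smallest f with faults ≤ 5 is 4.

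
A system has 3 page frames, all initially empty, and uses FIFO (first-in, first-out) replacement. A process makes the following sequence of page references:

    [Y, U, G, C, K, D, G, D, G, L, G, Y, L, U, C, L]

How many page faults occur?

12

Y: fault, frames {Y}
U: fault, frames {Y,U}
G: fault, frames {Y,U,G}
C: fault, evict Y, frames {U,G,C}
K: fault, evict U, frames {G,C,K}
D: fault, evict G, frames {C,K,D}
G: fault, evict C, frames {K,D,G}
D: hit
G: hit
L: fault, evict K, frames {D,G,L}
G: hit
Y: fault, evict D, frames {G,L,Y}
L: hit
U: fault, evict G, frames {L,Y,U}
C: fault, evict L, frames {Y,U,C}
L: fault, evict Y, frames {U,C,L}
Page faults: 12.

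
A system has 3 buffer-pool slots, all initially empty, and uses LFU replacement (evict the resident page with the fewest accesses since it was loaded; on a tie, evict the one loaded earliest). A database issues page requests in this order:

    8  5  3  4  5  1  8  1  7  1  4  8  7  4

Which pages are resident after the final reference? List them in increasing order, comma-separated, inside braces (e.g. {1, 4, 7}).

8 -> miss, frames {8}
5 -> miss, frames {8,5}
3 -> miss, frames {8,5,3}
4 -> miss, evict 8, frames {5,3,4}
5 -> hit
1 -> miss, evict 3, frames {5,4,1}
8 -> miss, evict 4, frames {5,1,8}
1 -> hit
7 -> miss, evict 8, frames {5,1,7}
1 -> hit
4 -> miss, evict 7, frames {5,1,4}
8 -> miss, evict 4, frames {5,1,8}
7 -> miss, evict 8, frames {5,1,7}
4 -> miss, evict 7, frames {5,1,4}

{1, 4, 5}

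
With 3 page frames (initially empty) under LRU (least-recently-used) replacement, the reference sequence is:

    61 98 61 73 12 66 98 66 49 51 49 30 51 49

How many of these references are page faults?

9

61 → fault, frames [61]
98 → fault, frames [61, 98]
61 → hit
73 → fault, frames [98, 61, 73]
12 → fault, evict 98, frames [61, 73, 12]
66 → fault, evict 61, frames [73, 12, 66]
98 → fault, evict 73, frames [12, 66, 98]
66 → hit
49 → fault, evict 12, frames [98, 66, 49]
51 → fault, evict 98, frames [66, 49, 51]
49 → hit
30 → fault, evict 66, frames [51, 49, 30]
51 → hit
49 → hit
Page faults: 9.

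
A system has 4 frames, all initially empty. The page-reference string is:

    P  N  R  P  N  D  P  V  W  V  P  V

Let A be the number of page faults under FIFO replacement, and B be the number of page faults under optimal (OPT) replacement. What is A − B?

Under FIFO: F F F . . F . F F . F . → 7 faults.
Under OPT: F F F . . F . F F . . . → 6 faults.
A − B = 7 − 6 = 1.

1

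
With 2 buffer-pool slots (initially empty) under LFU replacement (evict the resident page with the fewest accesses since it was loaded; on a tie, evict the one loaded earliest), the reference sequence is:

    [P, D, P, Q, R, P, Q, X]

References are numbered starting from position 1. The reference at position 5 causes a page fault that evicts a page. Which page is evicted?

Q

pos 1: P -> fault, frames [P]
pos 2: D -> fault, frames [P, D]
pos 3: P -> hit
pos 4: Q -> fault, evict D, frames [P, Q]
pos 5: R -> fault, evict Q, frames [P, R]
At position 5, page Q is evicted.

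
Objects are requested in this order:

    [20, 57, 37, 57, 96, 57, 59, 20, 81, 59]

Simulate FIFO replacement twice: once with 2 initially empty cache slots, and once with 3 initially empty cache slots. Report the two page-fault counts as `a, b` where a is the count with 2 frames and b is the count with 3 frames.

9, 7

2 frames: F F F . F F F F F F → 9 faults.
3 frames: F F F . F . F F F . → 7 faults.
7 < 9: adding a frame reduced faults, as is typical.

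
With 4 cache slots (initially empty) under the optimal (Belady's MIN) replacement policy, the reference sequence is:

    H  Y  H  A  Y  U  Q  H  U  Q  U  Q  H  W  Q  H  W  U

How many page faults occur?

6

H: miss, frames {H}
Y: miss, frames {H,Y}
H: hit
A: miss, frames {H,Y,A}
Y: hit
U: miss, frames {H,Y,A,U}
Q: miss, evict A, frames {H,Y,U,Q}
H: hit
U: hit
Q: hit
U: hit
Q: hit
H: hit
W: miss, evict Y, frames {H,U,Q,W}
Q: hit
H: hit
W: hit
U: hit
Page faults: 6.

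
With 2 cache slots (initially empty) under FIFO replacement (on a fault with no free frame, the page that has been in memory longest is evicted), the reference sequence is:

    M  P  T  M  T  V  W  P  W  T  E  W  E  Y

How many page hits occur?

3

M → miss, frames (M)
P → miss, frames (M P)
T → miss, evict M, frames (P T)
M → miss, evict P, frames (T M)
T → hit
V → miss, evict T, frames (M V)
W → miss, evict M, frames (V W)
P → miss, evict V, frames (W P)
W → hit
T → miss, evict W, frames (P T)
E → miss, evict P, frames (T E)
W → miss, evict T, frames (E W)
E → hit
Y → miss, evict E, frames (W Y)
Hits: 3.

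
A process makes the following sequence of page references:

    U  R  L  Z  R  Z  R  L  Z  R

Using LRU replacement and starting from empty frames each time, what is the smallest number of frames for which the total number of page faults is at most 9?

2

f=1: 10 faults
f=2: 8 faults
f=3: 4 faults
f=4: 4 faults
Smallest f with faults ≤ 9 is 2.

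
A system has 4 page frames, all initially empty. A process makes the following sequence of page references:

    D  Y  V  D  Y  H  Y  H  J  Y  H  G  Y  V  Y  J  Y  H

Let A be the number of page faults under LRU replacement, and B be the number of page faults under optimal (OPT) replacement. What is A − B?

2

Under LRU: F F F . . F . . F . . F . F . F . F → 9 faults.
Under OPT: F F F . . F . . F . . F . . . . . F → 7 faults.
A − B = 9 − 7 = 2.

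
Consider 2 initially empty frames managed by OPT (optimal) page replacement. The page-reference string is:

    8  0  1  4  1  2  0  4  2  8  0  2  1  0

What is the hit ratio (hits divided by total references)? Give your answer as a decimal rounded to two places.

8 → fault, frames [8]
0 → fault, frames [8, 0]
1 → fault, evict 8, frames [0, 1]
4 → fault, evict 0, frames [1, 4]
1 → hit
2 → fault, evict 1, frames [4, 2]
0 → fault, evict 2, frames [4, 0]
4 → hit
2 → fault, evict 4, frames [0, 2]
8 → fault, evict 2, frames [0, 8]
0 → hit
2 → fault, evict 8, frames [0, 2]
1 → fault, evict 2, frames [0, 1]
0 → hit
Hits: 4 of 14 references → 4/14 = 0.2857.

0.29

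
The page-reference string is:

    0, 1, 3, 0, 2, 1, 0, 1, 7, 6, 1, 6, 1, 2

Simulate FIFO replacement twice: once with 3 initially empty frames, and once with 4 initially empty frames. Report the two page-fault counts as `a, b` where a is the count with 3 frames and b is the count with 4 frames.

9, 7

3 frames: F F F . F . F F F F . . . F → 9 faults.
4 frames: F F F . F . . . F F F . . . → 7 faults.
7 < 9: adding a frame reduced faults, as is typical.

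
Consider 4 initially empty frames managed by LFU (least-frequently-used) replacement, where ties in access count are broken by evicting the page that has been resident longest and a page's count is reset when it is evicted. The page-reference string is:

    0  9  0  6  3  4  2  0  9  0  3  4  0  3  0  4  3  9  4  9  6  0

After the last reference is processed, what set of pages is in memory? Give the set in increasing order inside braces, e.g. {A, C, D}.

{0, 3, 4, 6}

0 → fault, frames (0)
9 → fault, frames (0 9)
0 → hit
6 → fault, frames (0 9 6)
3 → fault, frames (0 9 6 3)
4 → fault, evict 9, frames (0 6 3 4)
2 → fault, evict 6, frames (0 3 4 2)
0 → hit
9 → fault, evict 3, frames (0 4 2 9)
0 → hit
3 → fault, evict 4, frames (0 2 9 3)
4 → fault, evict 2, frames (0 9 3 4)
0 → hit
3 → hit
0 → hit
4 → hit
3 → hit
9 → hit
4 → hit
9 → hit
6 → fault, evict 9, frames (0 3 4 6)
0 → hit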